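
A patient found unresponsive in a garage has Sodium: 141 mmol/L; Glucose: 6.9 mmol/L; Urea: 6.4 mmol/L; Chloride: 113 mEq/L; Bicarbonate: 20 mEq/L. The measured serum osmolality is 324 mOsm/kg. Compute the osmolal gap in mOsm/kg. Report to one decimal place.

Calculated osmolality = 2·Na + glucose + urea
= 2·141 + 6.9 + 6.4
= 282 + 6.90 + 6.40
= 295.3 mOsm/kg ≈ 295.3 mOsm/kg
Osmolar gap = measured − calculated = 324 − 295.3 = 28.7 mOsm/kg

28.7 mOsm/kg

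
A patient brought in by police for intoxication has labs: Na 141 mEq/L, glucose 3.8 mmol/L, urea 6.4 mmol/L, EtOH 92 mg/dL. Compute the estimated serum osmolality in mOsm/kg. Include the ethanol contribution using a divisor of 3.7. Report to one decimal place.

Calculated osmolality = 2·Na + glucose + urea + ethanol/3.7
= 2·141 + 3.8 + 6.4 + 92/3.7
= 282 + 3.80 + 6.40 + 24.86
= 317.06 mOsm/kg

317.1 mOsm/kg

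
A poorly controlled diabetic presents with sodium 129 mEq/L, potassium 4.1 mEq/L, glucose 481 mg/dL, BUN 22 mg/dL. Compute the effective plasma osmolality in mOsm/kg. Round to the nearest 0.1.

284.7 mOsm/kg

Effective osmolality excludes urea (freely permeant across cell membranes):
2·Na + glucose/18
= 2·129 + 481/18
= 258 + 26.72
= 284.72 mOsm/kg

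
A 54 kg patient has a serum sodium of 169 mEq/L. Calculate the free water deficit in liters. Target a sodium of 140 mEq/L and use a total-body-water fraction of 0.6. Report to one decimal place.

TBW = 0.6 · 54 = 32.4 L
Free water deficit = TBW · (Na/140 − 1)
= 32.4 · (169/140 − 1)
= 32.4 · 0.2071
= 6.71 L

6.7 L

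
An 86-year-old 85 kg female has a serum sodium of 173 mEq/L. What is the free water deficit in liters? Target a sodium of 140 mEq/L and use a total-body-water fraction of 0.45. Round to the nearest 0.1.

9.0 L

TBW = 0.45 · 85 = 38.25 L
Free water deficit = TBW · (Na/140 − 1)
= 38.25 · (173/140 − 1)
= 38.25 · 0.2357
= 9.02 L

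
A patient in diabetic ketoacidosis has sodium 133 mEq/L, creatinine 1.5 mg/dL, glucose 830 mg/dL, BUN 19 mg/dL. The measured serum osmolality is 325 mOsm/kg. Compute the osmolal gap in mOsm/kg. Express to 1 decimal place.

6.1 mOsm/kg

Calculated osmolality = 2·Na + glucose/18 + BUN/2.8
= 2·133 + 830/18 + 19/2.8
= 266 + 46.11 + 6.79
= 318.9 mOsm/kg ≈ 318.9 mOsm/kg
Osmolar gap = measured − calculated = 325 − 318.9 = 6.1 mOsm/kg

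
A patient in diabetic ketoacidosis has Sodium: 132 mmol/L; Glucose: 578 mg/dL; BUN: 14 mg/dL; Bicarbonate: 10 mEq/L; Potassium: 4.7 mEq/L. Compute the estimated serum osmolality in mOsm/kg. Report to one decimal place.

301.1 mOsm/kg

Calculated osmolality = 2·Na + glucose/18 + BUN/2.8
= 2·132 + 578/18 + 14/2.8
= 264 + 32.11 + 5
= 301.11 mOsm/kg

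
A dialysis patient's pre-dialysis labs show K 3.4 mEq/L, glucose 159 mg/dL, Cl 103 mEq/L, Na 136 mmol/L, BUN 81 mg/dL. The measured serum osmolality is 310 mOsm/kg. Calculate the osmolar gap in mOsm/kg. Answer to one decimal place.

0.2 mOsm/kg

Calculated osmolality = 2·Na + glucose/18 + BUN/2.8
= 2·136 + 159/18 + 81/2.8
= 272 + 8.83 + 28.93
= 309.76 mOsm/kg ≈ 309.8 mOsm/kg
Osmolar gap = measured − calculated = 310 − 309.8 = 0.2 mOsm/kg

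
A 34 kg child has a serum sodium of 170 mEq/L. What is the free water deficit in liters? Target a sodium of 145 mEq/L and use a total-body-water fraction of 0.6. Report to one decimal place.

TBW = 0.6 · 34 = 20.4 L
Free water deficit = TBW · (Na/145 − 1)
= 20.4 · (170/145 − 1)
= 20.4 · 0.1724
= 3.52 L

3.5 L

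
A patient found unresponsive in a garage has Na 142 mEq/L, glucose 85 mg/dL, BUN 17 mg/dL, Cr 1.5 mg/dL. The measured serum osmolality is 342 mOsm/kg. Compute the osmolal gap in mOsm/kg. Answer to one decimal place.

47.2 mOsm/kg

Calculated osmolality = 2·Na + glucose/18 + BUN/2.8
= 2·142 + 85/18 + 17/2.8
= 284 + 4.72 + 6.07
= 294.79 mOsm/kg ≈ 294.8 mOsm/kg
Osmolar gap = measured − calculated = 342 − 294.8 = 47.2 mOsm/kg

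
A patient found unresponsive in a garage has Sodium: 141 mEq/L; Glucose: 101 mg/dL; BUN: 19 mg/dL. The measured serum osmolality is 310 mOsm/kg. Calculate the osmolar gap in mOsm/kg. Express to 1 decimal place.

Calculated osmolality = 2·Na + glucose/18 + BUN/2.8
= 2·141 + 101/18 + 19/2.8
= 282 + 5.61 + 6.79
= 294.4 mOsm/kg ≈ 294.4 mOsm/kg
Osmolar gap = measured − calculated = 310 − 294.4 = 15.6 mOsm/kg

15.6 mOsm/kg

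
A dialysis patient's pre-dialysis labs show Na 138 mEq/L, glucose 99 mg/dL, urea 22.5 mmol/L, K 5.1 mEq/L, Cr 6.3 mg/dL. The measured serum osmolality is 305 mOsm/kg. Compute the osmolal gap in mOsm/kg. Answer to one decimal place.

Calculated osmolality = 2·Na + glucose/18 + urea
= 2·138 + 99/18 + 22.5
= 276 + 5.50 + 22.50
= 304 mOsm/kg ≈ 304.0 mOsm/kg
Osmolar gap = measured − calculated = 305 − 304.0 = 1.0 mOsm/kg

1.0 mOsm/kg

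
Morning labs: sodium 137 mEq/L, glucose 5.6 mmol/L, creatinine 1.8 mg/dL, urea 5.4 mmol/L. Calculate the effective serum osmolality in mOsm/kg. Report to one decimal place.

Effective osmolality excludes urea (freely permeant across cell membranes):
2·Na + glucose
= 2·137 + 5.6
= 274 + 5.6
= 279.6 mOsm/kg

279.6 mOsm/kg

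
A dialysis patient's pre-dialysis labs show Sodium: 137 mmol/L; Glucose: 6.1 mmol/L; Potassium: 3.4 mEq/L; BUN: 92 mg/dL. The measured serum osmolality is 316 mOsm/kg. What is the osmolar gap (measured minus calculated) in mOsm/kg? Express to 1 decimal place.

3.0 mOsm/kg

Calculated osmolality = 2·Na + glucose + BUN/2.8
= 2·137 + 6.1 + 92/2.8
= 274 + 6.10 + 32.86
= 312.96 mOsm/kg ≈ 313.0 mOsm/kg
Osmolar gap = measured − calculated = 316 − 313.0 = 3.0 mOsm/kg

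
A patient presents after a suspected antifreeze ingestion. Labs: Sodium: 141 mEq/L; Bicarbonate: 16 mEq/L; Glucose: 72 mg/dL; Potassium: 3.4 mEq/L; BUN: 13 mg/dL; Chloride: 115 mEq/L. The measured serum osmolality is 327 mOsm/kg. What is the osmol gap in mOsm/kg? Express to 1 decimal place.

36.4 mOsm/kg

Calculated osmolality = 2·Na + glucose/18 + BUN/2.8
= 2·141 + 72/18 + 13/2.8
= 282 + 4 + 4.64
= 290.64 mOsm/kg ≈ 290.6 mOsm/kg
Osmolar gap = measured − calculated = 327 − 290.6 = 36.4 mOsm/kg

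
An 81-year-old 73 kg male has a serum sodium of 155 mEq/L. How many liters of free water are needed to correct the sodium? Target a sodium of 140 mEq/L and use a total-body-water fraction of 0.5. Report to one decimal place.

3.9 L

TBW = 0.5 · 73 = 36.5 L
Free water deficit = TBW · (Na/140 − 1)
= 36.5 · (155/140 − 1)
= 36.5 · 0.1071
= 3.91 L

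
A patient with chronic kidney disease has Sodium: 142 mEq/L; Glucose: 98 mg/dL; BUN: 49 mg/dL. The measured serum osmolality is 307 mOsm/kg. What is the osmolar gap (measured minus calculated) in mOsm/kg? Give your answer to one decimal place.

0.1 mOsm/kg

Calculated osmolality = 2·Na + glucose/18 + BUN/2.8
= 2·142 + 98/18 + 49/2.8
= 284 + 5.44 + 17.50
= 306.94 mOsm/kg ≈ 306.9 mOsm/kg
Osmolar gap = measured − calculated = 307 − 306.9 = 0.1 mOsm/kg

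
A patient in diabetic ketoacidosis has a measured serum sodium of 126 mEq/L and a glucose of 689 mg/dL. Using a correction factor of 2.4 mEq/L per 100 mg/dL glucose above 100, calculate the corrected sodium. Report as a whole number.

140 mEq/L

Corrected Na = measured Na + 2.4 · (glucose − 100)/100
= 126 + 2.4 · (689 − 100)/100
= 126 + 14.1
= 140.1 mEq/L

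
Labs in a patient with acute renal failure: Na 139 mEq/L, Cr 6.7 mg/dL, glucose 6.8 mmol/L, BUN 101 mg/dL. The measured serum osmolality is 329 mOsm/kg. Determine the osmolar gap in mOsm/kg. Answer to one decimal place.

Calculated osmolality = 2·Na + glucose + BUN/2.8
= 2·139 + 6.8 + 101/2.8
= 278 + 6.80 + 36.07
= 320.87 mOsm/kg ≈ 320.9 mOsm/kg
Osmolar gap = measured − calculated = 329 − 320.9 = 8.1 mOsm/kg

8.1 mOsm/kg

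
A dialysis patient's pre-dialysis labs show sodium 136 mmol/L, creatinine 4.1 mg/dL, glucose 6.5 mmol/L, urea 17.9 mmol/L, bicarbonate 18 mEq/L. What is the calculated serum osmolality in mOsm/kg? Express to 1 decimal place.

296.4 mOsm/kg

Calculated osmolality = 2·Na + glucose + urea
= 2·136 + 6.5 + 17.9
= 272 + 6.50 + 17.90
= 296.4 mOsm/kg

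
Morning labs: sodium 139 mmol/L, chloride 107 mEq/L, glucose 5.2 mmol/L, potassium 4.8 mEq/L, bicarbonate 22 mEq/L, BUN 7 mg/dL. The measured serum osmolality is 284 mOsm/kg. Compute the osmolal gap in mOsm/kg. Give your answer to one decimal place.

-1.7 mOsm/kg

Calculated osmolality = 2·Na + glucose + BUN/2.8
= 2·139 + 5.2 + 7/2.8
= 278 + 5.20 + 2.50
= 285.7 mOsm/kg ≈ 285.7 mOsm/kg
Osmolar gap = measured − calculated = 284 − 285.7 = -1.7 mOsm/kg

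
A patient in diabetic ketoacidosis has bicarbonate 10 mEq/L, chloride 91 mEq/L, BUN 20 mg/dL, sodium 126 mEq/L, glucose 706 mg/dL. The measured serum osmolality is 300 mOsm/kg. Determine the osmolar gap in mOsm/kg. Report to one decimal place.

1.6 mOsm/kg

Calculated osmolality = 2·Na + glucose/18 + BUN/2.8
= 2·126 + 706/18 + 20/2.8
= 252 + 39.22 + 7.14
= 298.36 mOsm/kg ≈ 298.4 mOsm/kg
Osmolar gap = measured − calculated = 300 − 298.4 = 1.6 mOsm/kg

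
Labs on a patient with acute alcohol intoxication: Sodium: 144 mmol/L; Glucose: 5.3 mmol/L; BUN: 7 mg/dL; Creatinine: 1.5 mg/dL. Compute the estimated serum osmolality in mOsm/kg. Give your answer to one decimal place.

Calculated osmolality = 2·Na + glucose + BUN/2.8
= 2·144 + 5.3 + 7/2.8
= 288 + 5.30 + 2.50
= 295.8 mOsm/kg

295.8 mOsm/kg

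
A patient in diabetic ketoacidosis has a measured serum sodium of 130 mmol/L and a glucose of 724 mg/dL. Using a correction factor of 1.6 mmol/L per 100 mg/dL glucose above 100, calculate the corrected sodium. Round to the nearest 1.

140 mmol/L

Corrected Na = measured Na + 1.6 · (glucose − 100)/100
= 130 + 1.6 · (724 − 100)/100
= 130 + 10
= 140 mmol/L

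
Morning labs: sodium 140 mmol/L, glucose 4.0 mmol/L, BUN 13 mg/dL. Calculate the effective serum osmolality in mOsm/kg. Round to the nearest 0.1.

284.0 mOsm/kg

Effective osmolality excludes urea (freely permeant across cell membranes):
2·Na + glucose
= 2·140 + 4
= 280 + 4
= 284 mOsm/kg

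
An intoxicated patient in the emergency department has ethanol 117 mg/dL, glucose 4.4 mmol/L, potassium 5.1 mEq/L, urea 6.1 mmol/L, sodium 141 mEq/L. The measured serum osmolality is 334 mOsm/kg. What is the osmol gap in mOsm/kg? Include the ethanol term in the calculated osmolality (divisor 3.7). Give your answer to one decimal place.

Calculated osmolality = 2·Na + glucose + urea + ethanol/3.7
= 2·141 + 4.4 + 6.1 + 117/3.7
= 282 + 4.40 + 6.10 + 31.62
= 324.12 mOsm/kg ≈ 324.1 mOsm/kg
Osmolar gap = measured − calculated = 334 − 324.1 = 9.9 mOsm/kg

9.9 mOsm/kg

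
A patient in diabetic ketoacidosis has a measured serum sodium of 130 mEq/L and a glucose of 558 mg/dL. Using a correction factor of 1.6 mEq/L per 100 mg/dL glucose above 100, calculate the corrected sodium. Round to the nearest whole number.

137 mEq/L

Corrected Na = measured Na + 1.6 · (glucose − 100)/100
= 130 + 1.6 · (558 − 100)/100
= 130 + 7.3
= 137.3 mEq/L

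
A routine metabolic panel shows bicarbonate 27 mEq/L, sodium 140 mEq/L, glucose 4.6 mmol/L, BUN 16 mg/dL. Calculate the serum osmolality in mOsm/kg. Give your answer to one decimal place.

290.3 mOsm/kg

Calculated osmolality = 2·Na + glucose + BUN/2.8
= 2·140 + 4.6 + 16/2.8
= 280 + 4.60 + 5.71
= 290.31 mOsm/kg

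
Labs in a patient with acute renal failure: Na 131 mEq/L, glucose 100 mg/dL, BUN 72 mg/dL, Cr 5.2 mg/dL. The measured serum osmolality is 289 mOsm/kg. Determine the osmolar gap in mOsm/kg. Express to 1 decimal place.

Calculated osmolality = 2·Na + glucose/18 + BUN/2.8
= 2·131 + 100/18 + 72/2.8
= 262 + 5.56 + 25.71
= 293.27 mOsm/kg ≈ 293.3 mOsm/kg
Osmolar gap = measured − calculated = 289 − 293.3 = -4.3 mOsm/kg

-4.3 mOsm/kg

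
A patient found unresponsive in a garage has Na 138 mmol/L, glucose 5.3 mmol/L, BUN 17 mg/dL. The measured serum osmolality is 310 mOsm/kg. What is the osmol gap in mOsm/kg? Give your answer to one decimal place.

Calculated osmolality = 2·Na + glucose + BUN/2.8
= 2·138 + 5.3 + 17/2.8
= 276 + 5.30 + 6.07
= 287.37 mOsm/kg ≈ 287.4 mOsm/kg
Osmolar gap = measured − calculated = 310 − 287.4 = 22.6 mOsm/kg

22.6 mOsm/kg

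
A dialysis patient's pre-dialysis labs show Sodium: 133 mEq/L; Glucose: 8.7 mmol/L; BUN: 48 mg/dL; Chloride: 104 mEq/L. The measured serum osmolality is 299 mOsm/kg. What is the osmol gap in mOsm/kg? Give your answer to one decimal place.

Calculated osmolality = 2·Na + glucose + BUN/2.8
= 2·133 + 8.7 + 48/2.8
= 266 + 8.70 + 17.14
= 291.84 mOsm/kg ≈ 291.8 mOsm/kg
Osmolar gap = measured − calculated = 299 − 291.8 = 7.2 mOsm/kg

7.2 mOsm/kg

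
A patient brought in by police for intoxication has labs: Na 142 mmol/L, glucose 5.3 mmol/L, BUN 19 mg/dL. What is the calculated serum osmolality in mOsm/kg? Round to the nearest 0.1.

Calculated osmolality = 2·Na + glucose + BUN/2.8
= 2·142 + 5.3 + 19/2.8
= 284 + 5.30 + 6.79
= 296.09 mOsm/kg

296.1 mOsm/kg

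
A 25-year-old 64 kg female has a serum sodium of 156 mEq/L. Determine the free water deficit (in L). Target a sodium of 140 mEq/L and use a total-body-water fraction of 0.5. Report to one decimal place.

TBW = 0.5 · 64 = 32 L
Free water deficit = TBW · (Na/140 − 1)
= 32 · (156/140 − 1)
= 32 · 0.1143
= 3.66 L

3.7 L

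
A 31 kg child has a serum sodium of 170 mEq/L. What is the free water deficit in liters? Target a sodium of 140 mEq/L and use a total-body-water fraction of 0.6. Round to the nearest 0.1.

4.0 L

TBW = 0.6 · 31 = 18.6 L
Free water deficit = TBW · (Na/140 − 1)
= 18.6 · (170/140 − 1)
= 18.6 · 0.2143
= 3.99 L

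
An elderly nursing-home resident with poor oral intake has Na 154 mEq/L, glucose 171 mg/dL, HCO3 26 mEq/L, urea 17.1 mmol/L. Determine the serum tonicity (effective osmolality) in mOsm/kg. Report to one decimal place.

Effective osmolality excludes urea (freely permeant across cell membranes):
2·Na + glucose/18
= 2·154 + 171/18
= 308 + 9.5
= 317.5 mOsm/kg

317.5 mOsm/kg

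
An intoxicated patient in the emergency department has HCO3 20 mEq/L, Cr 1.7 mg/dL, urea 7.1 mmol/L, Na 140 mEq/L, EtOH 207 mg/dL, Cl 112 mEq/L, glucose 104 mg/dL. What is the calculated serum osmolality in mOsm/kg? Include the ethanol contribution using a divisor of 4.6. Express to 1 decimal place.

337.9 mOsm/kg

Calculated osmolality = 2·Na + glucose/18 + urea + ethanol/4.6
= 2·140 + 104/18 + 7.1 + 207/4.6
= 280 + 5.78 + 7.10 + 45
= 337.88 mOsm/kg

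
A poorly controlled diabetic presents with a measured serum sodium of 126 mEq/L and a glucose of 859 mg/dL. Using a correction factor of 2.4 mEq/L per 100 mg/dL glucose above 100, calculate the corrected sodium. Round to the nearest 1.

Corrected Na = measured Na + 2.4 · (glucose − 100)/100
= 126 + 2.4 · (859 − 100)/100
= 126 + 18.2
= 144.2 mEq/L

144 mEq/L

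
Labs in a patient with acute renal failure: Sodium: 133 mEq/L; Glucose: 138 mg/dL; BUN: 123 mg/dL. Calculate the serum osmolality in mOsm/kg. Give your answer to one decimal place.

317.6 mOsm/kg

Calculated osmolality = 2·Na + glucose/18 + BUN/2.8
= 2·133 + 138/18 + 123/2.8
= 266 + 7.67 + 43.93
= 317.6 mOsm/kg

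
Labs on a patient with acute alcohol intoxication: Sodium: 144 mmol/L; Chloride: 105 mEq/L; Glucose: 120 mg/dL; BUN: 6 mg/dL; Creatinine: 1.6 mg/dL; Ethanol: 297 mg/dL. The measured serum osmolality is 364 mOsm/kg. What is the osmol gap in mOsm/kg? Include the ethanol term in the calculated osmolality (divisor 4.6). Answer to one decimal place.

2.6 mOsm/kg

Calculated osmolality = 2·Na + glucose/18 + BUN/2.8 + ethanol/4.6
= 2·144 + 120/18 + 6/2.8 + 297/4.6
= 288 + 6.67 + 2.14 + 64.57
= 361.38 mOsm/kg ≈ 361.4 mOsm/kg
Osmolar gap = measured − calculated = 364 − 361.4 = 2.6 mOsm/kg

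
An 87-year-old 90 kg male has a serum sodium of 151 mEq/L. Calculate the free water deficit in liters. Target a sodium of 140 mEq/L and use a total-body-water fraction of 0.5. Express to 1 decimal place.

3.5 L

TBW = 0.5 · 90 = 45 L
Free water deficit = TBW · (Na/140 − 1)
= 45 · (151/140 − 1)
= 45 · 0.0786
= 3.54 L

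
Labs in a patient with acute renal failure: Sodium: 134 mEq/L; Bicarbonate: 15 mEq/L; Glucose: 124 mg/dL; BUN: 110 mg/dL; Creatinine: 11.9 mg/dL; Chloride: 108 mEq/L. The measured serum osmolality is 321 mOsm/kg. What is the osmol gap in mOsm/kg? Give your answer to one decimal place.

6.8 mOsm/kg

Calculated osmolality = 2·Na + glucose/18 + BUN/2.8
= 2·134 + 124/18 + 110/2.8
= 268 + 6.89 + 39.29
= 314.18 mOsm/kg ≈ 314.2 mOsm/kg
Osmolar gap = measured − calculated = 321 − 314.2 = 6.8 mOsm/kg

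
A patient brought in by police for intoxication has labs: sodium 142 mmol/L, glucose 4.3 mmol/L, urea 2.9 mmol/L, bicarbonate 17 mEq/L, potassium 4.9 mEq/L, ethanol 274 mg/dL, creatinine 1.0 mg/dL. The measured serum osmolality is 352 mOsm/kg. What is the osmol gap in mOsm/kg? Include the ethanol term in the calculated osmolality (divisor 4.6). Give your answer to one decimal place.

Calculated osmolality = 2·Na + glucose + urea + ethanol/4.6
= 2·142 + 4.3 + 2.9 + 274/4.6
= 284 + 4.30 + 2.90 + 59.57
= 350.77 mOsm/kg ≈ 350.8 mOsm/kg
Osmolar gap = measured − calculated = 352 − 350.8 = 1.2 mOsm/kg

1.2 mOsm/kg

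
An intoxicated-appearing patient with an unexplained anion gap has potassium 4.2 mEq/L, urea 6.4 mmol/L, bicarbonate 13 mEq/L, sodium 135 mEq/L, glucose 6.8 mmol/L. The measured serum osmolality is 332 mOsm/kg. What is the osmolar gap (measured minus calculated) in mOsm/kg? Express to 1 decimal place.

Calculated osmolality = 2·Na + glucose + urea
= 2·135 + 6.8 + 6.4
= 270 + 6.80 + 6.40
= 283.2 mOsm/kg ≈ 283.2 mOsm/kg
Osmolar gap = measured − calculated = 332 − 283.2 = 48.8 mOsm/kg

48.8 mOsm/kg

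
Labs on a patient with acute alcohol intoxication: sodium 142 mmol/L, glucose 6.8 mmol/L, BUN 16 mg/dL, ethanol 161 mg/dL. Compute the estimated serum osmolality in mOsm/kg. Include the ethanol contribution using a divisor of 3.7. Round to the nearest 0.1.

Calculated osmolality = 2·Na + glucose + BUN/2.8 + ethanol/3.7
= 2·142 + 6.8 + 16/2.8 + 161/3.7
= 284 + 6.80 + 5.71 + 43.51
= 340.02 mOsm/kg

340.0 mOsm/kg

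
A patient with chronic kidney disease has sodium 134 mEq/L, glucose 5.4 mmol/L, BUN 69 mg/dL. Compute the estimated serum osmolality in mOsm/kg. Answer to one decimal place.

298.0 mOsm/kg

Calculated osmolality = 2·Na + glucose + BUN/2.8
= 2·134 + 5.4 + 69/2.8
= 268 + 5.40 + 24.64
= 298.04 mOsm/kg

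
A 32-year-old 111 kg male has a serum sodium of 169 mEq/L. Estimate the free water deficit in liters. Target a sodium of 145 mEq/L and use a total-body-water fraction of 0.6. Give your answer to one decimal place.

TBW = 0.6 · 111 = 66.6 L
Free water deficit = TBW · (Na/145 − 1)
= 66.6 · (169/145 − 1)
= 66.6 · 0.1655
= 11.02 L

11.0 L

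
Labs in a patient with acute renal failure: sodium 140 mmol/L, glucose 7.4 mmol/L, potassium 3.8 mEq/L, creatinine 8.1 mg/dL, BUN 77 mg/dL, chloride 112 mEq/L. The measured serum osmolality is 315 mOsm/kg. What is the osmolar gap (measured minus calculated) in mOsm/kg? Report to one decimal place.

0.1 mOsm/kg

Calculated osmolality = 2·Na + glucose + BUN/2.8
= 2·140 + 7.4 + 77/2.8
= 280 + 7.40 + 27.50
= 314.9 mOsm/kg ≈ 314.9 mOsm/kg
Osmolar gap = measured − calculated = 315 − 314.9 = 0.1 mOsm/kg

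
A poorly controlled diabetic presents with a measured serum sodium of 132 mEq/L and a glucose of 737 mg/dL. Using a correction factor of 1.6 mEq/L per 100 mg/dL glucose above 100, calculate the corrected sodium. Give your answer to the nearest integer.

142 mEq/L

Corrected Na = measured Na + 1.6 · (glucose − 100)/100
= 132 + 1.6 · (737 − 100)/100
= 132 + 10.2
= 142.2 mEq/L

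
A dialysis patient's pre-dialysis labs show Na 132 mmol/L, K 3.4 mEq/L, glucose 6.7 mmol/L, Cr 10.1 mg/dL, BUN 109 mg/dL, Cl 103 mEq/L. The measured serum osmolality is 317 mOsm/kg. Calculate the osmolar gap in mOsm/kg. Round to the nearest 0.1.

7.4 mOsm/kg

Calculated osmolality = 2·Na + glucose + BUN/2.8
= 2·132 + 6.7 + 109/2.8
= 264 + 6.70 + 38.93
= 309.63 mOsm/kg ≈ 309.6 mOsm/kg
Osmolar gap = measured − calculated = 317 − 309.6 = 7.4 mOsm/kg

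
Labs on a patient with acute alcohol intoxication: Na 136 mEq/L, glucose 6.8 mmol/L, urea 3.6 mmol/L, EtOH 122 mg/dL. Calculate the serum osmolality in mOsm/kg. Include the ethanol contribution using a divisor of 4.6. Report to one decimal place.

308.9 mOsm/kg

Calculated osmolality = 2·Na + glucose + urea + ethanol/4.6
= 2·136 + 6.8 + 3.6 + 122/4.6
= 272 + 6.80 + 3.60 + 26.52
= 308.92 mOsm/kg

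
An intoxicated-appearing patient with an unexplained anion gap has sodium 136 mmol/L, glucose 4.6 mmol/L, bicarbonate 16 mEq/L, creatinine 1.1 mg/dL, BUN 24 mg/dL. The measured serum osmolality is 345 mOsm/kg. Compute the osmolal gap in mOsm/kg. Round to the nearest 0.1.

59.8 mOsm/kg

Calculated osmolality = 2·Na + glucose + BUN/2.8
= 2·136 + 4.6 + 24/2.8
= 272 + 4.60 + 8.57
= 285.17 mOsm/kg ≈ 285.2 mOsm/kg
Osmolar gap = measured − calculated = 345 − 285.2 = 59.8 mOsm/kg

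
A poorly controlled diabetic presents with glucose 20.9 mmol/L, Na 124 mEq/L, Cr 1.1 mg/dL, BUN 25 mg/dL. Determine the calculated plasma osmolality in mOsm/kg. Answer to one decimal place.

277.8 mOsm/kg

Calculated osmolality = 2·Na + glucose + BUN/2.8
= 2·124 + 20.9 + 25/2.8
= 248 + 20.90 + 8.93
= 277.83 mOsm/kg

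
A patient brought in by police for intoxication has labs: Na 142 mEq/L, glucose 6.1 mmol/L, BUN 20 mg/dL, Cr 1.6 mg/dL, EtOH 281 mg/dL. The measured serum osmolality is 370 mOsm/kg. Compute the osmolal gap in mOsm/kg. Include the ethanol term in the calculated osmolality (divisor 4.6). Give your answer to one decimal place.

Calculated osmolality = 2·Na + glucose + BUN/2.8 + ethanol/4.6
= 2·142 + 6.1 + 20/2.8 + 281/4.6
= 284 + 6.10 + 7.14 + 61.09
= 358.33 mOsm/kg ≈ 358.3 mOsm/kg
Osmolar gap = measured − calculated = 370 − 358.3 = 11.7 mOsm/kg

11.7 mOsm/kg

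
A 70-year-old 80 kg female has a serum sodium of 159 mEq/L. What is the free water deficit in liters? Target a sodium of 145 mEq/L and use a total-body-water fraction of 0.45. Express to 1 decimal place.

TBW = 0.45 · 80 = 36 L
Free water deficit = TBW · (Na/145 − 1)
= 36 · (159/145 − 1)
= 36 · 0.0966
= 3.48 L

3.5 L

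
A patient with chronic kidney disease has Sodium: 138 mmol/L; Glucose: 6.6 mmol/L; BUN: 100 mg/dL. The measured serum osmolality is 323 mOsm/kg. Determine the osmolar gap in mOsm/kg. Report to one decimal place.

Calculated osmolality = 2·Na + glucose + BUN/2.8
= 2·138 + 6.6 + 100/2.8
= 276 + 6.60 + 35.71
= 318.31 mOsm/kg ≈ 318.3 mOsm/kg
Osmolar gap = measured − calculated = 323 − 318.3 = 4.7 mOsm/kg

4.7 mOsm/kg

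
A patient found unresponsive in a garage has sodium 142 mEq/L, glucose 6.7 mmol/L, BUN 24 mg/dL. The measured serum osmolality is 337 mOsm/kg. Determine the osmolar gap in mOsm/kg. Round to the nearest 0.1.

37.7 mOsm/kg

Calculated osmolality = 2·Na + glucose + BUN/2.8
= 2·142 + 6.7 + 24/2.8
= 284 + 6.70 + 8.57
= 299.27 mOsm/kg ≈ 299.3 mOsm/kg
Osmolar gap = measured − calculated = 337 − 299.3 = 37.7 mOsm/kg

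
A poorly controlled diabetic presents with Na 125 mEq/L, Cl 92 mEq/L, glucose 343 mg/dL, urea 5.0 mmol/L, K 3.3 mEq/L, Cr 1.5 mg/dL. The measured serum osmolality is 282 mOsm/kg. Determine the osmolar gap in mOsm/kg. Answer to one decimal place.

Calculated osmolality = 2·Na + glucose/18 + urea
= 2·125 + 343/18 + 5
= 250 + 19.06 + 5
= 274.06 mOsm/kg ≈ 274.1 mOsm/kg
Osmolar gap = measured − calculated = 282 − 274.1 = 7.9 mOsm/kg

7.9 mOsm/kg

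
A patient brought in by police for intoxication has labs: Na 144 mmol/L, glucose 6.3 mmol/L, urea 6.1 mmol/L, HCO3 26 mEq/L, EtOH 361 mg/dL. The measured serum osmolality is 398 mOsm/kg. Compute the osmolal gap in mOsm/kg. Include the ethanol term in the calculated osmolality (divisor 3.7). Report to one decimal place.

0.0 mOsm/kg

Calculated osmolality = 2·Na + glucose + urea + ethanol/3.7
= 2·144 + 6.3 + 6.1 + 361/3.7
= 288 + 6.30 + 6.10 + 97.57
= 397.97 mOsm/kg ≈ 398.0 mOsm/kg
Osmolar gap = measured − calculated = 398 − 398.0 = 0.0 mOsm/kg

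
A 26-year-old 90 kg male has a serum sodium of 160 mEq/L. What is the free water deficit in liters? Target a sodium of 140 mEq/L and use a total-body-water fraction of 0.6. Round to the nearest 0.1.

TBW = 0.6 · 90 = 54 L
Free water deficit = TBW · (Na/140 − 1)
= 54 · (160/140 − 1)
= 54 · 0.1429
= 7.72 L

7.7 L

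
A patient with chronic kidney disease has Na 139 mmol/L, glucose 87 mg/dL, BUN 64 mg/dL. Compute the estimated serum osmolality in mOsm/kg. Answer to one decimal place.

Calculated osmolality = 2·Na + glucose/18 + BUN/2.8
= 2·139 + 87/18 + 64/2.8
= 278 + 4.83 + 22.86
= 305.69 mOsm/kg

305.7 mOsm/kg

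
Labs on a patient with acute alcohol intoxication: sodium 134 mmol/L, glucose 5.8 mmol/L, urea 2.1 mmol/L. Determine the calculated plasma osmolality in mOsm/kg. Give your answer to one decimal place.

Calculated osmolality = 2·Na + glucose + urea
= 2·134 + 5.8 + 2.1
= 268 + 5.80 + 2.10
= 275.9 mOsm/kg

275.9 mOsm/kg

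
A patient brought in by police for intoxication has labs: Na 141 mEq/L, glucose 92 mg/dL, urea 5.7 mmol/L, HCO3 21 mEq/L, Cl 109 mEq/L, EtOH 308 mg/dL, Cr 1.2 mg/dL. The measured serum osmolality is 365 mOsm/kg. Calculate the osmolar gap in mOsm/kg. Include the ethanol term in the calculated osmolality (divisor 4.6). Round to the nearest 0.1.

5.2 mOsm/kg

Calculated osmolality = 2·Na + glucose/18 + urea + ethanol/4.6
= 2·141 + 92/18 + 5.7 + 308/4.6
= 282 + 5.11 + 5.70 + 66.96
= 359.77 mOsm/kg ≈ 359.8 mOsm/kg
Osmolar gap = measured − calculated = 365 − 359.8 = 5.2 mOsm/kg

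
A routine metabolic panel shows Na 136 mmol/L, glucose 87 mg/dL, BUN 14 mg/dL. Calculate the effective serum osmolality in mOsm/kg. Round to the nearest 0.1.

Effective osmolality excludes urea (freely permeant across cell membranes):
2·Na + glucose/18
= 2·136 + 87/18
= 272 + 4.83
= 276.83 mOsm/kg

276.8 mOsm/kg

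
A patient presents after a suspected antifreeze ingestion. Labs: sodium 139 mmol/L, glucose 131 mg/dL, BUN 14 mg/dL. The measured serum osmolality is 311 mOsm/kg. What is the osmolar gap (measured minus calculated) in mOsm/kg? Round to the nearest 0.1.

Calculated osmolality = 2·Na + glucose/18 + BUN/2.8
= 2·139 + 131/18 + 14/2.8
= 278 + 7.28 + 5
= 290.28 mOsm/kg ≈ 290.3 mOsm/kg
Osmolar gap = measured − calculated = 311 − 290.3 = 20.7 mOsm/kg

20.7 mOsm/kg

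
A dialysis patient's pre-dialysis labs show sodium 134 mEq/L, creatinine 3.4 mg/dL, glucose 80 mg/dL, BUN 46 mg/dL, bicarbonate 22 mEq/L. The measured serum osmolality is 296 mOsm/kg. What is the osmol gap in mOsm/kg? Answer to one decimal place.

Calculated osmolality = 2·Na + glucose/18 + BUN/2.8
= 2·134 + 80/18 + 46/2.8
= 268 + 4.44 + 16.43
= 288.87 mOsm/kg ≈ 288.9 mOsm/kg
Osmolar gap = measured − calculated = 296 − 288.9 = 7.1 mOsm/kg

7.1 mOsm/kg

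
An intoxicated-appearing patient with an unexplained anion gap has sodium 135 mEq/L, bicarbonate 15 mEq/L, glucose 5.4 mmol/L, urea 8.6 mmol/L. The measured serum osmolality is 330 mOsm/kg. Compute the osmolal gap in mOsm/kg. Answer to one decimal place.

Calculated osmolality = 2·Na + glucose + urea
= 2·135 + 5.4 + 8.6
= 270 + 5.40 + 8.60
= 284 mOsm/kg ≈ 284.0 mOsm/kg
Osmolar gap = measured − calculated = 330 − 284.0 = 46.0 mOsm/kg

46.0 mOsm/kg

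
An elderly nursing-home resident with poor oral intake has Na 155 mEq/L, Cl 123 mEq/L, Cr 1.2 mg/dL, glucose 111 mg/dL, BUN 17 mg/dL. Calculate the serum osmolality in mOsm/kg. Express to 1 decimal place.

Calculated osmolality = 2·Na + glucose/18 + BUN/2.8
= 2·155 + 111/18 + 17/2.8
= 310 + 6.17 + 6.07
= 322.24 mOsm/kg

322.2 mOsm/kg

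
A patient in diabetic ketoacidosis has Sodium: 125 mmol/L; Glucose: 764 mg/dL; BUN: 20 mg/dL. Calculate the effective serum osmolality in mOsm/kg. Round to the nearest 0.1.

292.4 mOsm/kg

Effective osmolality excludes urea (freely permeant across cell membranes):
2·Na + glucose/18
= 2·125 + 764/18
= 250 + 42.44
= 292.44 mOsm/kg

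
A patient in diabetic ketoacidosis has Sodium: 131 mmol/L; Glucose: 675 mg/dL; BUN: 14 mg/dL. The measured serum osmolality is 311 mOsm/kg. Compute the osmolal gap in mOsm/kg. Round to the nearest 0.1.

Calculated osmolality = 2·Na + glucose/18 + BUN/2.8
= 2·131 + 675/18 + 14/2.8
= 262 + 37.50 + 5
= 304.5 mOsm/kg ≈ 304.5 mOsm/kg
Osmolar gap = measured − calculated = 311 − 304.5 = 6.5 mOsm/kg

6.5 mOsm/kg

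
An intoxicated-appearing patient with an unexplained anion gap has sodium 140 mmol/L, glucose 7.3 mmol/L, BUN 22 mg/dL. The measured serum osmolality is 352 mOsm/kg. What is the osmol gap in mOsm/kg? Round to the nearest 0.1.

56.8 mOsm/kg

Calculated osmolality = 2·Na + glucose + BUN/2.8
= 2·140 + 7.3 + 22/2.8
= 280 + 7.30 + 7.86
= 295.16 mOsm/kg ≈ 295.2 mOsm/kg
Osmolar gap = measured − calculated = 352 − 295.2 = 56.8 mOsm/kg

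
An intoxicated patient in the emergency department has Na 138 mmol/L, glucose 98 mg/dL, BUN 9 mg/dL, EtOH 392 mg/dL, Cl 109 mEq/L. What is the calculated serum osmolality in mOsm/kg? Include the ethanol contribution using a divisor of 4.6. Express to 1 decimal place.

369.9 mOsm/kg

Calculated osmolality = 2·Na + glucose/18 + BUN/2.8 + ethanol/4.6
= 2·138 + 98/18 + 9/2.8 + 392/4.6
= 276 + 5.44 + 3.21 + 85.22
= 369.87 mOsm/kg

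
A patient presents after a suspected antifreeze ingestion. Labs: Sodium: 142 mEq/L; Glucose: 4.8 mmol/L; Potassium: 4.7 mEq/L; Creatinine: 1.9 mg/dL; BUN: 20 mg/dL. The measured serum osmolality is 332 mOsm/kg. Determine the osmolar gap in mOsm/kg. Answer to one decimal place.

Calculated osmolality = 2·Na + glucose + BUN/2.8
= 2·142 + 4.8 + 20/2.8
= 284 + 4.80 + 7.14
= 295.94 mOsm/kg ≈ 295.9 mOsm/kg
Osmolar gap = measured − calculated = 332 − 295.9 = 36.1 mOsm/kg

36.1 mOsm/kg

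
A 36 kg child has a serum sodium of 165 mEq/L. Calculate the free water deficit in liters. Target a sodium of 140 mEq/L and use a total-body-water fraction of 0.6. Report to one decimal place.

TBW = 0.6 · 36 = 21.6 L
Free water deficit = TBW · (Na/140 − 1)
= 21.6 · (165/140 − 1)
= 21.6 · 0.1786
= 3.86 L

3.9 L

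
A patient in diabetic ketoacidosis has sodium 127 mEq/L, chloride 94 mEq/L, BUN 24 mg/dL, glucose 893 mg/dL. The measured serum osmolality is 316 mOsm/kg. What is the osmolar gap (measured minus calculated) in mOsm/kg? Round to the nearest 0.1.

Calculated osmolality = 2·Na + glucose/18 + BUN/2.8
= 2·127 + 893/18 + 24/2.8
= 254 + 49.61 + 8.57
= 312.18 mOsm/kg ≈ 312.2 mOsm/kg
Osmolar gap = measured − calculated = 316 − 312.2 = 3.8 mOsm/kg

3.8 mOsm/kg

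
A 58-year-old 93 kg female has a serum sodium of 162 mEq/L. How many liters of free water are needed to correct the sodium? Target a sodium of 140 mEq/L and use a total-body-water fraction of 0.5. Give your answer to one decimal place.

7.3 L

TBW = 0.5 · 93 = 46.5 L
Free water deficit = TBW · (Na/140 − 1)
= 46.5 · (162/140 − 1)
= 46.5 · 0.1571
= 7.31 L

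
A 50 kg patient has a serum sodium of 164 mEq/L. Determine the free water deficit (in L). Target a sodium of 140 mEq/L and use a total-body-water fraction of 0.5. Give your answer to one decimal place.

TBW = 0.5 · 50 = 25 L
Free water deficit = TBW · (Na/140 − 1)
= 25 · (164/140 − 1)
= 25 · 0.1714
= 4.29 L

4.3 L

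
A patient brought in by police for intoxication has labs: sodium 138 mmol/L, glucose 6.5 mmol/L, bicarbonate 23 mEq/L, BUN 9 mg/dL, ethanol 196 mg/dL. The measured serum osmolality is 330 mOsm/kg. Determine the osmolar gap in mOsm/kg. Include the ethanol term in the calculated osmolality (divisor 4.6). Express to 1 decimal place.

Calculated osmolality = 2·Na + glucose + BUN/2.8 + ethanol/4.6
= 2·138 + 6.5 + 9/2.8 + 196/4.6
= 276 + 6.50 + 3.21 + 42.61
= 328.32 mOsm/kg ≈ 328.3 mOsm/kg
Osmolar gap = measured − calculated = 330 − 328.3 = 1.7 mOsm/kg

1.7 mOsm/kg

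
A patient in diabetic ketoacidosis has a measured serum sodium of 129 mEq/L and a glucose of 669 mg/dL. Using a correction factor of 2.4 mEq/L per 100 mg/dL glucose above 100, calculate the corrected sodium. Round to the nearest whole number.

Corrected Na = measured Na + 2.4 · (glucose − 100)/100
= 129 + 2.4 · (669 − 100)/100
= 129 + 13.7
= 142.7 mEq/L

143 mEq/L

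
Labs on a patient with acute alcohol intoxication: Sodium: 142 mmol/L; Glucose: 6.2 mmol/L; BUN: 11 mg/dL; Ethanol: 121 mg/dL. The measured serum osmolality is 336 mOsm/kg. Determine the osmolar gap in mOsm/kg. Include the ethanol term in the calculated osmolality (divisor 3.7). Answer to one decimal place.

Calculated osmolality = 2·Na + glucose + BUN/2.8 + ethanol/3.7
= 2·142 + 6.2 + 11/2.8 + 121/3.7
= 284 + 6.20 + 3.93 + 32.70
= 326.83 mOsm/kg ≈ 326.8 mOsm/kg
Osmolar gap = measured − calculated = 336 − 326.8 = 9.2 mOsm/kg

9.2 mOsm/kg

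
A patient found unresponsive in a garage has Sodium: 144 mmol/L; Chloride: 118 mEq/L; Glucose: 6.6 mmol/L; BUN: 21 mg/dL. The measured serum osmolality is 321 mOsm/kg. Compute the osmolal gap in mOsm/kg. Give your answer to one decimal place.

18.9 mOsm/kg

Calculated osmolality = 2·Na + glucose + BUN/2.8
= 2·144 + 6.6 + 21/2.8
= 288 + 6.60 + 7.50
= 302.1 mOsm/kg ≈ 302.1 mOsm/kg
Osmolar gap = measured − calculated = 321 − 302.1 = 18.9 mOsm/kg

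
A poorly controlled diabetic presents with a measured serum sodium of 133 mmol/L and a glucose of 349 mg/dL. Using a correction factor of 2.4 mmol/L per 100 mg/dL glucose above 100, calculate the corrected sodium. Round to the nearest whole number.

Corrected Na = measured Na + 2.4 · (glucose − 100)/100
= 133 + 2.4 · (349 − 100)/100
= 133 + 6
= 139 mmol/L

139 mmol/L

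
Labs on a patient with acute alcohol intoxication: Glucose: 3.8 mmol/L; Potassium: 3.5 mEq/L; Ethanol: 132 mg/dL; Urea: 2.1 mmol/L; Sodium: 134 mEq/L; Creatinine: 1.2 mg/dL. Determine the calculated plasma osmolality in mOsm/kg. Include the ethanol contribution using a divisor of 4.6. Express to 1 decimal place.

302.6 mOsm/kg

Calculated osmolality = 2·Na + glucose + urea + ethanol/4.6
= 2·134 + 3.8 + 2.1 + 132/4.6
= 268 + 3.80 + 2.10 + 28.70
= 302.6 mOsm/kg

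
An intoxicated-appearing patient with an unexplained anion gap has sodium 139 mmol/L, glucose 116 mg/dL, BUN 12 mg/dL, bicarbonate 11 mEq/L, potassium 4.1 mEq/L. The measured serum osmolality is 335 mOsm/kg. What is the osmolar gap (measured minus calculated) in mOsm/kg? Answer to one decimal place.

46.3 mOsm/kg

Calculated osmolality = 2·Na + glucose/18 + BUN/2.8
= 2·139 + 116/18 + 12/2.8
= 278 + 6.44 + 4.29
= 288.73 mOsm/kg ≈ 288.7 mOsm/kg
Osmolar gap = measured − calculated = 335 − 288.7 = 46.3 mOsm/kg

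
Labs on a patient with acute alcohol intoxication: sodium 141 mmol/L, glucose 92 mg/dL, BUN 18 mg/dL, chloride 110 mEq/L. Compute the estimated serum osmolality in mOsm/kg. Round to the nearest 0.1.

293.5 mOsm/kg

Calculated osmolality = 2·Na + glucose/18 + BUN/2.8
= 2·141 + 92/18 + 18/2.8
= 282 + 5.11 + 6.43
= 293.54 mOsm/kg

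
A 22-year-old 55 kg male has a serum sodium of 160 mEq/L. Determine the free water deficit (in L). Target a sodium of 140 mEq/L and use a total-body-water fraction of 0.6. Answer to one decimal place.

TBW = 0.6 · 55 = 33 L
Free water deficit = TBW · (Na/140 − 1)
= 33 · (160/140 − 1)
= 33 · 0.1429
= 4.72 L

4.7 L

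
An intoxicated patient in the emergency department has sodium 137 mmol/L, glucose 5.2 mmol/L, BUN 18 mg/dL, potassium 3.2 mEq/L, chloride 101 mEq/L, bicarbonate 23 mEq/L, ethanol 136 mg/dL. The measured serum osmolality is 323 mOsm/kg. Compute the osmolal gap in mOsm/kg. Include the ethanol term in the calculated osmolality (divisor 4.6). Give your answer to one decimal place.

7.8 mOsm/kg

Calculated osmolality = 2·Na + glucose + BUN/2.8 + ethanol/4.6
= 2·137 + 5.2 + 18/2.8 + 136/4.6
= 274 + 5.20 + 6.43 + 29.57
= 315.2 mOsm/kg ≈ 315.2 mOsm/kg
Osmolar gap = measured − calculated = 323 − 315.2 = 7.8 mOsm/kg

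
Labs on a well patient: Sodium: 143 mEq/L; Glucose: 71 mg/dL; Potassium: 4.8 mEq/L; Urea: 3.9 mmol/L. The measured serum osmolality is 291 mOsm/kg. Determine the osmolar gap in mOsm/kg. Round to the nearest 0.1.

Calculated osmolality = 2·Na + glucose/18 + urea
= 2·143 + 71/18 + 3.9
= 286 + 3.94 + 3.90
= 293.84 mOsm/kg ≈ 293.8 mOsm/kg
Osmolar gap = measured − calculated = 291 − 293.8 = -2.8 mOsm/kg

-2.8 mOsm/kg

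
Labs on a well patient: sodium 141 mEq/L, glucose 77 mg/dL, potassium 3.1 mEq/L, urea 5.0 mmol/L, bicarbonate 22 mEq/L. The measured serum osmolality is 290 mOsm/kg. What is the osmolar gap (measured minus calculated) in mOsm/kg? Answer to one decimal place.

Calculated osmolality = 2·Na + glucose/18 + urea
= 2·141 + 77/18 + 5
= 282 + 4.28 + 5
= 291.28 mOsm/kg ≈ 291.3 mOsm/kg
Osmolar gap = measured − calculated = 290 − 291.3 = -1.3 mOsm/kg

-1.3 mOsm/kg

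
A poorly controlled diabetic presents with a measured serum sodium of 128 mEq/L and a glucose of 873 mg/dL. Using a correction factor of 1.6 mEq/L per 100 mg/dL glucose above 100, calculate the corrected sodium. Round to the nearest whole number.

Corrected Na = measured Na + 1.6 · (glucose − 100)/100
= 128 + 1.6 · (873 − 100)/100
= 128 + 12.4
= 140.4 mEq/L

140 mEq/L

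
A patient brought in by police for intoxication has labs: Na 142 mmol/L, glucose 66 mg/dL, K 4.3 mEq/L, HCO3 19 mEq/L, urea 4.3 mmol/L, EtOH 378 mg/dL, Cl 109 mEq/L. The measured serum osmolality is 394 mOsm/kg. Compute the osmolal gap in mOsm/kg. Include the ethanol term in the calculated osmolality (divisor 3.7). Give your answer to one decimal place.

Calculated osmolality = 2·Na + glucose/18 + urea + ethanol/3.7
= 2·142 + 66/18 + 4.3 + 378/3.7
= 284 + 3.67 + 4.30 + 102.16
= 394.13 mOsm/kg ≈ 394.1 mOsm/kg
Osmolar gap = measured − calculated = 394 − 394.1 = -0.1 mOsm/kg

-0.1 mOsm/kg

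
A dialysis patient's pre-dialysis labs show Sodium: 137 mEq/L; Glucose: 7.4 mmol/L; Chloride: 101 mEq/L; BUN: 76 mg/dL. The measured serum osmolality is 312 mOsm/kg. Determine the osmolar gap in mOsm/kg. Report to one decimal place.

3.5 mOsm/kg

Calculated osmolality = 2·Na + glucose + BUN/2.8
= 2·137 + 7.4 + 76/2.8
= 274 + 7.40 + 27.14
= 308.54 mOsm/kg ≈ 308.5 mOsm/kg
Osmolar gap = measured − calculated = 312 − 308.5 = 3.5 mOsm/kg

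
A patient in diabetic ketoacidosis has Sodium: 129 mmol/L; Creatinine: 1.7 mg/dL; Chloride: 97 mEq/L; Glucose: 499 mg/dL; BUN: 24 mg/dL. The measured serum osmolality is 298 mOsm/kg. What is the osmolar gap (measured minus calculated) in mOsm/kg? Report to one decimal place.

Calculated osmolality = 2·Na + glucose/18 + BUN/2.8
= 2·129 + 499/18 + 24/2.8
= 258 + 27.72 + 8.57
= 294.29 mOsm/kg ≈ 294.3 mOsm/kg
Osmolar gap = measured − calculated = 298 − 294.3 = 3.7 mOsm/kg

3.7 mOsm/kg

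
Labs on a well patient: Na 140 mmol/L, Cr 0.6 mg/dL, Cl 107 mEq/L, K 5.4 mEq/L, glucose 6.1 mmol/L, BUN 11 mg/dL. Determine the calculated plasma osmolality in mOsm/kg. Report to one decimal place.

290.0 mOsm/kg

Calculated osmolality = 2·Na + glucose + BUN/2.8
= 2·140 + 6.1 + 11/2.8
= 280 + 6.10 + 3.93
= 290.03 mOsm/kg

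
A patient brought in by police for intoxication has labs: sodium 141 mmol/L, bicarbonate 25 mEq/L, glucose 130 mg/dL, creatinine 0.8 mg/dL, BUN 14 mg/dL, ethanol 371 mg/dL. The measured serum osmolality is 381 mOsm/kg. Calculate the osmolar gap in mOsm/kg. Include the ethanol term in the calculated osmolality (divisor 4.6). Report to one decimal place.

Calculated osmolality = 2·Na + glucose/18 + BUN/2.8 + ethanol/4.6
= 2·141 + 130/18 + 14/2.8 + 371/4.6
= 282 + 7.22 + 5 + 80.65
= 374.87 mOsm/kg ≈ 374.9 mOsm/kg
Osmolar gap = measured − calculated = 381 − 374.9 = 6.1 mOsm/kg

6.1 mOsm/kg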